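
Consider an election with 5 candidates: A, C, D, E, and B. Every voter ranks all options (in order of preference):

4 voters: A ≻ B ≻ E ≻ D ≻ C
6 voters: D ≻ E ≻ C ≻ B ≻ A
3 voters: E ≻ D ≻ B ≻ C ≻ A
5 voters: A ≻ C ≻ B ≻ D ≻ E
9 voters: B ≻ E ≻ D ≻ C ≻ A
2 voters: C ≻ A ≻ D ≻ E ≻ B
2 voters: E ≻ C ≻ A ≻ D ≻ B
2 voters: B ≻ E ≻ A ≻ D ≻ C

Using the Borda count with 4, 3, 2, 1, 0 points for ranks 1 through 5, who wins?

A: 4·4 + 6·0 + 3·0 + 5·4 + 9·0 + 2·3 + 2·2 + 2·2 = 50
C: 4·0 + 6·2 + 3·1 + 5·3 + 9·1 + 2·4 + 2·3 + 2·0 = 53
D: 4·1 + 6·4 + 3·3 + 5·1 + 9·2 + 2·2 + 2·1 + 2·1 = 68
E: 4·2 + 6·3 + 3·4 + 5·0 + 9·3 + 2·1 + 2·4 + 2·3 = 81
B: 4·3 + 6·1 + 3·2 + 5·2 + 9·4 + 2·0 + 2·0 + 2·4 = 78
E has the highest Borda score (81).

E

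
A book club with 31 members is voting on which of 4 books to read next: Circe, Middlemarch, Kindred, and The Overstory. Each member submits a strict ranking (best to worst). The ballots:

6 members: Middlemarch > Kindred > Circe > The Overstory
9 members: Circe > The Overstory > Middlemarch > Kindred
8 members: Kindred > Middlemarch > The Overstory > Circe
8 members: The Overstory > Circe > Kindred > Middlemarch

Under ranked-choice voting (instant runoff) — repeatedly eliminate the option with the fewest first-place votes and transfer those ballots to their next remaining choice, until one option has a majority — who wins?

Round 1: Circe 9, Middlemarch 6, Kindred 8, The Overstory 8. Eliminate Middlemarch.
Round 2: Circe 9, Kindred 14, The Overstory 8. Eliminate The Overstory.
Round 3: Circe 17, Kindred 14. Circe has a majority.

Circe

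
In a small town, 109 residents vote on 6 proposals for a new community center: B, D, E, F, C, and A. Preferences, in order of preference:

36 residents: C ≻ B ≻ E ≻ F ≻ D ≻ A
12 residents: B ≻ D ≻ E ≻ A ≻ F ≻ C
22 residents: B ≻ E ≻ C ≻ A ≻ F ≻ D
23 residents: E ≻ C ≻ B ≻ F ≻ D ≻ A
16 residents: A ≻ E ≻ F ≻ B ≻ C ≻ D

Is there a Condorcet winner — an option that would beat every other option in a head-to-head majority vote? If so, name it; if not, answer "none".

Checking pairwise contests:
C beats B 59–50.
B beats D 109–0.
B beats E 70–39.
B beats F 93–16.
E beats C 73–36.
B beats A 93–16.
Every option loses at least one head-to-head, so there is no Condorcet winner.

none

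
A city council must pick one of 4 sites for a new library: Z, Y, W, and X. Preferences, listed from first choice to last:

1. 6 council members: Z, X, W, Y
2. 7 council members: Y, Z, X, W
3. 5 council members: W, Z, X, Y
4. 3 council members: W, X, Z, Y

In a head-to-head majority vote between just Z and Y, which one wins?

Voters preferring Z to Y: 14; preferring Y to Z: 7.
Z wins the head-to-head.

Z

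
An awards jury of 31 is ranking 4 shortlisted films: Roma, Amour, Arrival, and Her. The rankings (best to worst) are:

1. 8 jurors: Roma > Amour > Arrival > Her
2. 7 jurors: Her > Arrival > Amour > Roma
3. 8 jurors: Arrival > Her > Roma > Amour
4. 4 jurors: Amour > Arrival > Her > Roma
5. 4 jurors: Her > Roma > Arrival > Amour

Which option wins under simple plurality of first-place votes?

First-place votes: Roma 8, Amour 4, Arrival 8, Her 11.
Her has the most first-place votes.

Her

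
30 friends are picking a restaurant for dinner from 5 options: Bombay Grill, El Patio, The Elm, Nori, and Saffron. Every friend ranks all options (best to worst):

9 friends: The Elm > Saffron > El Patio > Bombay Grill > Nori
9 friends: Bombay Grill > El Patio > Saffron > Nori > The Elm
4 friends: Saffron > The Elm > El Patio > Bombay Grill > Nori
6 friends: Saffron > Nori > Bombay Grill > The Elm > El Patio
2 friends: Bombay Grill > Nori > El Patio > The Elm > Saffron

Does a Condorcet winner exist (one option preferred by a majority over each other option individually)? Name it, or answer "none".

Saffron

Saffron vs Bombay Grill: 19–11 for Saffron.
Saffron vs El Patio: 19–11 for Saffron.
Saffron vs The Elm: 19–11 for Saffron.
Saffron vs Nori: 28–2 for Saffron.
Saffron beats every other option head-to-head.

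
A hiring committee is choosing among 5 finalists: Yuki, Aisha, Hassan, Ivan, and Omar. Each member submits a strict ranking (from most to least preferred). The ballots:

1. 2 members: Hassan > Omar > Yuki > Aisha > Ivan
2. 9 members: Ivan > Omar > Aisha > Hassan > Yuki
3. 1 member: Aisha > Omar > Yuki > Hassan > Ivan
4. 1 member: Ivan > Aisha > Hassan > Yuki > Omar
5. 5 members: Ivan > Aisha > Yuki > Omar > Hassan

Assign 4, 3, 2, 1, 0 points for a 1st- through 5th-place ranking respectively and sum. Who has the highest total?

Yuki: 2·2 + 9·0 + 1·2 + 1·1 + 5·2 = 17
Aisha: 2·1 + 9·2 + 1·4 + 1·3 + 5·3 = 42
Hassan: 2·4 + 9·1 + 1·1 + 1·2 + 5·0 = 20
Ivan: 2·0 + 9·4 + 1·0 + 1·4 + 5·4 = 60
Omar: 2·3 + 9·3 + 1·3 + 1·0 + 5·1 = 41
Ivan has the highest Borda score (60).

Ivan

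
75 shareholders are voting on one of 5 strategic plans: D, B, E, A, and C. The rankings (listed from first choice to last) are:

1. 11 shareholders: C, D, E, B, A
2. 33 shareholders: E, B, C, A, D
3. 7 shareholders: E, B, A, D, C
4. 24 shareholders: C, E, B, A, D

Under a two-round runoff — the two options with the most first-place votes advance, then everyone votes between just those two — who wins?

E

Round 1 first-place votes: D 0, B 0, E 40, A 0, C 35.
E and C advance.
Runoff: E is preferred to C by 40 voters; C by 35.
E wins the runoff.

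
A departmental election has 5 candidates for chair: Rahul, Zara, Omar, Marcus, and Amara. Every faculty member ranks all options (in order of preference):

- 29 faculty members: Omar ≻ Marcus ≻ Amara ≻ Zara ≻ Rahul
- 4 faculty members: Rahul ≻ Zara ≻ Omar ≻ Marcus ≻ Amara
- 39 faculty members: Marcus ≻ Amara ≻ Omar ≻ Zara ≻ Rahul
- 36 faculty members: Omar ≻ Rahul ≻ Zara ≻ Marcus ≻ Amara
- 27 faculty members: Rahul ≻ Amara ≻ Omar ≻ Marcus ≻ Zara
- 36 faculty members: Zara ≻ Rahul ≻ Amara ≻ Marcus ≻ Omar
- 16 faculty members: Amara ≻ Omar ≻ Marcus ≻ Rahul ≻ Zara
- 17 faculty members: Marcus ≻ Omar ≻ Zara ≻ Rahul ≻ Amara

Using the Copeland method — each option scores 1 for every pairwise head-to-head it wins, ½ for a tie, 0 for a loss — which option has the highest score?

Rahul: beats Marcus and Amara; loses to Zara and Omar → score 2.
Zara: beats Rahul; loses to Omar, Marcus, and Amara → score 1.
Omar: beats Rahul, Zara, and Marcus; loses to Amara → score 3.
Marcus: beats Zara and Amara; loses to Rahul and Omar → score 2.
Amara: beats Zara and Omar; loses to Rahul and Marcus → score 2.
Omar has the best pairwise record.

Omar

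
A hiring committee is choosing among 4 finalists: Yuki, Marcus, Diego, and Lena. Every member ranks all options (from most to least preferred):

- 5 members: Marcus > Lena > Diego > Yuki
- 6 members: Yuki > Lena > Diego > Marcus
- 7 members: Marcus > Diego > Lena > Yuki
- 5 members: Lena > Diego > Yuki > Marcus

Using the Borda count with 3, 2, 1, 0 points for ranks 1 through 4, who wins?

Lena

Yuki: 5·0 + 6·3 + 7·0 + 5·1 = 23
Marcus: 5·3 + 6·0 + 7·3 + 5·0 = 36
Diego: 5·1 + 6·1 + 7·2 + 5·2 = 35
Lena: 5·2 + 6·2 + 7·1 + 5·3 = 44
Lena has the highest Borda score (44).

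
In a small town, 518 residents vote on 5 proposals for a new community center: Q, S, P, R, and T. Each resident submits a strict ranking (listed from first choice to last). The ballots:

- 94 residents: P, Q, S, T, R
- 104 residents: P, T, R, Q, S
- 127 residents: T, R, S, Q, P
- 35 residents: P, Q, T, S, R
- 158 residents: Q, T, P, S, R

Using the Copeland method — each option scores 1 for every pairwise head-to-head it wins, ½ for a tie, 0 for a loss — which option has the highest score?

Q: beats S, P, R, and T → score 4.
S: beats R; loses to Q, P, and T → score 1.
P: beats S and R; loses to Q and T → score 2.
R: loses to Q, S, P, and T → score 0.
T: beats S, P, and R; loses to Q → score 3.
Q has the best pairwise record.

Q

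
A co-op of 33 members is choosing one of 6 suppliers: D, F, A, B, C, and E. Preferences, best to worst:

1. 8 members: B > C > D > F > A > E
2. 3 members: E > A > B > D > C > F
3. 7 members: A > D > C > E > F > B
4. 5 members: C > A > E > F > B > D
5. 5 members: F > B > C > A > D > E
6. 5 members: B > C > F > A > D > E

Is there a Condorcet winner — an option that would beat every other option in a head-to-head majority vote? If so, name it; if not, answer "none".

none

Checking pairwise contests:
A beats D 25–8.
D beats F 18–15.
F beats A 18–15.
F beats B 17–16.
B beats C 21–12.
D beats E 25–8.
Every option loses at least one head-to-head, so there is no Condorcet winner.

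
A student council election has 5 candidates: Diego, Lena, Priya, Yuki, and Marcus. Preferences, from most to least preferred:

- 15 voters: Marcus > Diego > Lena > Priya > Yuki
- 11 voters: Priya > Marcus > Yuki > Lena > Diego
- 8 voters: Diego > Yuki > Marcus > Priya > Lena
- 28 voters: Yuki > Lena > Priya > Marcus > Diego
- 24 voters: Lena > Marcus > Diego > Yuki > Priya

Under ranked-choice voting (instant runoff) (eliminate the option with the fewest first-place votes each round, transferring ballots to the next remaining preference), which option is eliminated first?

Diego

Round 1: Diego 8, Lena 24, Priya 11, Yuki 28, Marcus 15. Eliminate Diego.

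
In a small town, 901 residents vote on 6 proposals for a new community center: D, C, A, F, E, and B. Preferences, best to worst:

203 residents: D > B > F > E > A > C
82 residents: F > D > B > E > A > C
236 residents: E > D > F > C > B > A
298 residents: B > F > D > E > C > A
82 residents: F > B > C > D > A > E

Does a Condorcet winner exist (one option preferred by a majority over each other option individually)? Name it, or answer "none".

none

Checking pairwise contests:
F beats D 462–439.
D beats C 819–82.
D beats A 901–0.
B beats F 501–400.
D beats E 665–236.
D beats B 521–380.
Every option loses at least one head-to-head, so there is no Condorcet winner.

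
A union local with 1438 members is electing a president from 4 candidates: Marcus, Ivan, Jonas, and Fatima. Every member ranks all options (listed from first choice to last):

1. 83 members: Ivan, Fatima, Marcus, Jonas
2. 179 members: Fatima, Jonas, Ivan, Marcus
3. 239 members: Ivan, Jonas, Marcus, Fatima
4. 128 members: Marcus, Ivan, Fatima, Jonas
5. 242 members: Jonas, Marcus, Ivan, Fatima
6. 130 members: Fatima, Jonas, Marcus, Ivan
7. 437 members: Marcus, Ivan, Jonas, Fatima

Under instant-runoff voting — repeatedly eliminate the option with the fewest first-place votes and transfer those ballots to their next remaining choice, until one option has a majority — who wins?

Round 1: Marcus 565, Ivan 322, Jonas 242, Fatima 309. Eliminate Jonas.
Round 2: Marcus 807, Ivan 322, Fatima 309. Marcus has a majority.

Marcus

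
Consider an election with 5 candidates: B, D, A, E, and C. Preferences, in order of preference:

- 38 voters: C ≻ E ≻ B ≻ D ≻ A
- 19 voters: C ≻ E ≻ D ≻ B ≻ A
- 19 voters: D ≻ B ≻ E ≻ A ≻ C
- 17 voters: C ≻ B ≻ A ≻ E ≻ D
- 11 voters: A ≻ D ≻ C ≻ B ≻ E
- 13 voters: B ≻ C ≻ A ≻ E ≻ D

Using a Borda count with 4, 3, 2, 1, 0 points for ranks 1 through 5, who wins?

C

B: 38·2 + 19·1 + 19·3 + 17·3 + 11·1 + 13·4 = 266
D: 38·1 + 19·2 + 19·4 + 17·0 + 11·3 + 13·0 = 185
A: 38·0 + 19·0 + 19·1 + 17·2 + 11·4 + 13·2 = 123
E: 38·3 + 19·3 + 19·2 + 17·1 + 11·0 + 13·1 = 239
C: 38·4 + 19·4 + 19·0 + 17·4 + 11·2 + 13·3 = 357
C has the highest Borda score (357).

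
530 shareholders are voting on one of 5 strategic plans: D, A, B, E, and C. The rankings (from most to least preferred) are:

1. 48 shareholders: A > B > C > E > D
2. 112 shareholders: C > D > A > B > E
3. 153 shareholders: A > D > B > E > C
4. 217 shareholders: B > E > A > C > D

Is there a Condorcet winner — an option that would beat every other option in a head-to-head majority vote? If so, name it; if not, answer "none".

A

A vs D: 418–112 for A.
A vs B: 313–217 for A.
A vs E: 313–217 for A.
A vs C: 418–112 for A.
A beats every other option head-to-head.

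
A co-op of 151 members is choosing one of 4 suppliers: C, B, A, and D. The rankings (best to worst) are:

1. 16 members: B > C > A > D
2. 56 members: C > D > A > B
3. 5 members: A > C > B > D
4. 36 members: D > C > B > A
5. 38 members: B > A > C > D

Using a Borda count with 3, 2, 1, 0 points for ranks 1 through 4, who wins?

C

C: 16·2 + 56·3 + 5·2 + 36·2 + 38·1 = 320
B: 16·3 + 56·0 + 5·1 + 36·1 + 38·3 = 203
A: 16·1 + 56·1 + 5·3 + 36·0 + 38·2 = 163
D: 16·0 + 56·2 + 5·0 + 36·3 + 38·0 = 220
C has the highest Borda score (320).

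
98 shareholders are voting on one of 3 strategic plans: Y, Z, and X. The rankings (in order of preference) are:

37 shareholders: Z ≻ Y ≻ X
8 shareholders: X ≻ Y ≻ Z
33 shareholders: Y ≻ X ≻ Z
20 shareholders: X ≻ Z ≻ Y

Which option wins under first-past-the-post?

First-place votes: Y 33, Z 37, X 28.
Z has the most first-place votes.

Z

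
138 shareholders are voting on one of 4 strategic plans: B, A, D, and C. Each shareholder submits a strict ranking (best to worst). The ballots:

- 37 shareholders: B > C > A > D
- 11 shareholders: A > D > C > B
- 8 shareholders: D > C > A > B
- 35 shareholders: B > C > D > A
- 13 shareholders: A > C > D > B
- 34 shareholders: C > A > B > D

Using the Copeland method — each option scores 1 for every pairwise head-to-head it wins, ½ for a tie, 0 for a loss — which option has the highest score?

B: beats A, D, and C → score 3.
A: beats D; loses to B and C → score 1.
D: loses to B, A, and C → score 0.
C: beats A and D; loses to B → score 2.
B has the best pairwise record.

B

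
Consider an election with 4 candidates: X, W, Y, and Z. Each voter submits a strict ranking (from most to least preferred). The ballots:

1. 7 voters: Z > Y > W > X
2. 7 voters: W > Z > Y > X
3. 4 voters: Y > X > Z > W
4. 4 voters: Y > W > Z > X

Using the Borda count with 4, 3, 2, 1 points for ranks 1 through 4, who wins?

X: 7·1 + 7·1 + 4·3 + 4·1 = 30
W: 7·2 + 7·4 + 4·1 + 4·3 = 58
Y: 7·3 + 7·2 + 4·4 + 4·4 = 67
Z: 7·4 + 7·3 + 4·2 + 4·2 = 65
Y has the highest Borda score (67).

Y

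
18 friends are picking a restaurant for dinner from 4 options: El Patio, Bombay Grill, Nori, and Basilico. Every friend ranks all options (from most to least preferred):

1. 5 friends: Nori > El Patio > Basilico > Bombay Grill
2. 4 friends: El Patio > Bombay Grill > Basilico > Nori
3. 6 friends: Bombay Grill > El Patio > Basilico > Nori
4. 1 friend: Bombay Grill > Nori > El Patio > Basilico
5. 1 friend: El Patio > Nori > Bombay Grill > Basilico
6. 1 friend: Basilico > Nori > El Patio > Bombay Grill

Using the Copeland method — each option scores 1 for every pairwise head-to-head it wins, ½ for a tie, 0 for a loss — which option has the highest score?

El Patio

El Patio: beats Bombay Grill, Nori, and Basilico → score 3.
Bombay Grill: beats Nori and Basilico; loses to El Patio → score 2.
Nori: loses to El Patio, Bombay Grill, and Basilico → score 0.
Basilico: beats Nori; loses to El Patio and Bombay Grill → score 1.
El Patio has the best pairwise record.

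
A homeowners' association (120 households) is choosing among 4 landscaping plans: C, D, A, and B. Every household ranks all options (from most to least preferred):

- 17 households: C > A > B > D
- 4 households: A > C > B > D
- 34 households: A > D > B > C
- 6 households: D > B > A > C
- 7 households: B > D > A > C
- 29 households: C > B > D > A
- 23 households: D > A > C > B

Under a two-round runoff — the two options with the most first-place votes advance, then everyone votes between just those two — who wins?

Round 1 first-place votes: C 46, D 29, A 38, B 7.
C and A advance.
Runoff: C is preferred to A by 46 voters; A by 74.
A wins the runoff.

A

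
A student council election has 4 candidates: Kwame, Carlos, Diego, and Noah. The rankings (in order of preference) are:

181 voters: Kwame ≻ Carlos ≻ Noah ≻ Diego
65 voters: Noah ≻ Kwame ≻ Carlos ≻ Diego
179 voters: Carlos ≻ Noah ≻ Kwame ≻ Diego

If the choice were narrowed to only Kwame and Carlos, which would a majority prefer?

Voters preferring Kwame to Carlos: 246; preferring Carlos to Kwame: 179.
Kwame wins the head-to-head.

Kwame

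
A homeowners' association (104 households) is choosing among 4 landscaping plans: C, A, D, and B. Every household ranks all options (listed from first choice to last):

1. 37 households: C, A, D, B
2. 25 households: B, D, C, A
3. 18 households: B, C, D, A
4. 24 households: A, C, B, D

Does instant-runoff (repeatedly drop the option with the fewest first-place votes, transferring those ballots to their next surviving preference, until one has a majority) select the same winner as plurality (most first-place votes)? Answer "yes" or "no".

Instant-runoff — R1 C 37, A 24, D 0, B 43 (D out); R2 C 37, A 24, B 43 (A out); R3 C 61, B 43 (C winner). Winner: C.
Plurality — first-place votes: C 37, A 24, D 0, B 43. Winner: B.
The two methods disagree.

no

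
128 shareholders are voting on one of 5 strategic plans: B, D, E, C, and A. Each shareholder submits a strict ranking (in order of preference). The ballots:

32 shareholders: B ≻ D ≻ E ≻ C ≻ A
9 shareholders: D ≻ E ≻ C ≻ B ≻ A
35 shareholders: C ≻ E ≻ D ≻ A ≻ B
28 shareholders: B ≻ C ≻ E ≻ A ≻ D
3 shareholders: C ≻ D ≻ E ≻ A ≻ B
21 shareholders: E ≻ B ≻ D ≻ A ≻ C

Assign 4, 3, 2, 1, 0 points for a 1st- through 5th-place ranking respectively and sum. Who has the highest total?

E

B: 32·4 + 9·1 + 35·0 + 28·4 + 3·0 + 21·3 = 312
D: 32·3 + 9·4 + 35·2 + 28·0 + 3·3 + 21·2 = 253
E: 32·2 + 9·3 + 35·3 + 28·2 + 3·2 + 21·4 = 342
C: 32·1 + 9·2 + 35·4 + 28·3 + 3·4 + 21·0 = 286
A: 32·0 + 9·0 + 35·1 + 28·1 + 3·1 + 21·1 = 87
E has the highest Borda score (342).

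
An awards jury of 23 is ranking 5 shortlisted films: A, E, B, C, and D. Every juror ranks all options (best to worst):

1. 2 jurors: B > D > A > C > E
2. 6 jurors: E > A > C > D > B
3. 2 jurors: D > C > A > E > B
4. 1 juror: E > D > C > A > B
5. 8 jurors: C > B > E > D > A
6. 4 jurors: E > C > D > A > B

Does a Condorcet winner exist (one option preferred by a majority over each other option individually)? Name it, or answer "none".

C

C vs A: 15–8 for C.
C vs E: 12–11 for C.
C vs B: 21–2 for C.
C vs D: 18–5 for C.
C beats every other option head-to-head.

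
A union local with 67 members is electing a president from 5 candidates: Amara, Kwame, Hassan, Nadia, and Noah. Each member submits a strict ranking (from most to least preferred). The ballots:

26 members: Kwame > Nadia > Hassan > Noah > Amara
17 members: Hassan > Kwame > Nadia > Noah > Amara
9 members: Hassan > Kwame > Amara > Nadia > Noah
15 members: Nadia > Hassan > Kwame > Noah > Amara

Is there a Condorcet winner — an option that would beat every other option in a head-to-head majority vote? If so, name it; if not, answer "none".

Checking pairwise contests:
Kwame beats Amara 67–0.
Hassan beats Kwame 41–26.
Nadia beats Hassan 41–26.
Kwame beats Nadia 52–15.
Kwame beats Noah 67–0.
Every option loses at least one head-to-head, so there is no Condorcet winner.

none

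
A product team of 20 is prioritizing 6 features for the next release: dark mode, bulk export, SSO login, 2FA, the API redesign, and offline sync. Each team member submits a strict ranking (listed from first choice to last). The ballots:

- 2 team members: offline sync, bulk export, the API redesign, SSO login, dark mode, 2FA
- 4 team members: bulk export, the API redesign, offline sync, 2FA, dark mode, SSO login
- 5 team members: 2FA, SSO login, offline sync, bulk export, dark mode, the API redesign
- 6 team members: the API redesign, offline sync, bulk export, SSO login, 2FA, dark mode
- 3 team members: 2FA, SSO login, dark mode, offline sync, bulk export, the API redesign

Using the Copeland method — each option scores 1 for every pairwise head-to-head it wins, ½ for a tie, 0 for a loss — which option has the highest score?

dark mode: loses to bulk export, SSO login, 2FA, the API redesign, and offline sync → score 0.
bulk export: beats dark mode, SSO login, 2FA, and the API redesign; loses to offline sync → score 4.
SSO login: beats dark mode; loses to bulk export, 2FA, the API redesign, and offline sync → score 1.
2FA: beats dark mode and SSO login; loses to bulk export, the API redesign, and offline sync → score 2.
the API redesign: beats dark mode, SSO login, and 2FA; ties offline sync; loses to bulk export → score 3.5.
offline sync: beats dark mode, bulk export, SSO login, and 2FA; ties the API redesign → score 4.5.
offline sync has the best pairwise record.

offline sync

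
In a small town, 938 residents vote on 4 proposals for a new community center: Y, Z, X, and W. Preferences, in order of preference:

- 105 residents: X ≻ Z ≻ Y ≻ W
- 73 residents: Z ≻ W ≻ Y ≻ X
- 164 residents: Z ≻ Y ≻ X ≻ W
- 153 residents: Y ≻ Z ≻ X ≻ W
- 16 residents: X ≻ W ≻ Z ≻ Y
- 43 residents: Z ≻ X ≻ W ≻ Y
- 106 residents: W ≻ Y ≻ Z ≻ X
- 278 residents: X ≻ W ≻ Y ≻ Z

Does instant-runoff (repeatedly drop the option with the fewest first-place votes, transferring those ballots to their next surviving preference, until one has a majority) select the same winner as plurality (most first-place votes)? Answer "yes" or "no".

no

Instant-runoff — R1 Y 153, Z 280, X 399, W 106 (W out); R2 Y 259, Z 280, X 399 (Y out); R3 Z 539, X 399 (Z winner). Winner: Z.
Plurality — first-place votes: Y 153, Z 280, X 399, W 106. Winner: X.
The two methods disagree.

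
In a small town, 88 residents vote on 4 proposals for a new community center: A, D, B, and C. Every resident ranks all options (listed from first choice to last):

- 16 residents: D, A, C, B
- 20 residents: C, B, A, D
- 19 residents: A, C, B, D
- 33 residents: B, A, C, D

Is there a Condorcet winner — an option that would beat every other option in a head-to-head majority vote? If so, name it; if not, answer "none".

Checking pairwise contests:
B beats A 53–35.
A beats D 72–16.
C beats B 55–33.
A beats C 68–20.
Every option loses at least one head-to-head, so there is no Condorcet winner.

none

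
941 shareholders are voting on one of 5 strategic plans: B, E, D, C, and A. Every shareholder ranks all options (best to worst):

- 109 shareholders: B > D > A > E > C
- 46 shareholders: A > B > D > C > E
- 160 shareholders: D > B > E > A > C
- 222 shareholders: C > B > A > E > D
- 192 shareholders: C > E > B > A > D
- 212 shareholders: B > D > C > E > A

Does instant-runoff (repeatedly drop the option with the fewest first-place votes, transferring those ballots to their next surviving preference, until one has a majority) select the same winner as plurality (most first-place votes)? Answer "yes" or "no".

Instant-runoff — R1 B 321, E 0, D 160, C 414, A 46 (E out); R2 B 321, D 160, C 414, A 46 (A out); R3 B 367, D 160, C 414 (D out); R4 B 527, C 414 (B winner). Winner: B.
Plurality — first-place votes: B 321, E 0, D 160, C 414, A 46. Winner: C.
The two methods disagree.

no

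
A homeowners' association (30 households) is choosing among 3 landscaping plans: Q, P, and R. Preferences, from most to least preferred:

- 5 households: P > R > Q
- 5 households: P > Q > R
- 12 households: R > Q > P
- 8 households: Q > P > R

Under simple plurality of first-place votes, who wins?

First-place votes: Q 8, P 10, R 12.
R has the most first-place votes.

R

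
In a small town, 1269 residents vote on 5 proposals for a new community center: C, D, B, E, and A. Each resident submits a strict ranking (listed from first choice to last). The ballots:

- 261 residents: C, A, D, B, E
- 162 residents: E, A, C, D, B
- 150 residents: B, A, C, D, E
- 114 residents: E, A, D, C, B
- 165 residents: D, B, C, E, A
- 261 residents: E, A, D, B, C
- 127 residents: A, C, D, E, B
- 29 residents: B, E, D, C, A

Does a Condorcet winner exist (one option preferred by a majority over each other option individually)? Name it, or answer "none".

none

Checking pairwise contests:
A beats C 814–455.
C beats D 700–569.
C beats B 664–605.
C beats E 703–566.
E beats A 731–538.
Every option loses at least one head-to-head, so there is no Condorcet winner.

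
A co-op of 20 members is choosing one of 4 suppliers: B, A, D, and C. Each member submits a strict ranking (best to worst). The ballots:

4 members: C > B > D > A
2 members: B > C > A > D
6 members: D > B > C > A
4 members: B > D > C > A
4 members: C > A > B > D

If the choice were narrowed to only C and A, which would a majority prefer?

C

Voters preferring C to A: 20; preferring A to C: 0.
C wins the head-to-head.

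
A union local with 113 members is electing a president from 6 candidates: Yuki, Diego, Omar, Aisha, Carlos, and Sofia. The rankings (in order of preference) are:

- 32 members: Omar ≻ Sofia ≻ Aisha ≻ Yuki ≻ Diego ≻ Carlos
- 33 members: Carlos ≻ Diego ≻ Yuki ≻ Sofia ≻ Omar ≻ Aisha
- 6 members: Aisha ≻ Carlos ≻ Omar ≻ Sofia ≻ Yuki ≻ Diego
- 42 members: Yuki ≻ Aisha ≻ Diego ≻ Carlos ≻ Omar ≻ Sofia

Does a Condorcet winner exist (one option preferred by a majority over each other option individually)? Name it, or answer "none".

Yuki vs Diego: 80–33 for Yuki.
Yuki vs Omar: 75–38 for Yuki.
Yuki vs Aisha: 75–38 for Yuki.
Yuki vs Carlos: 74–39 for Yuki.
Yuki vs Sofia: 75–38 for Yuki.
Yuki beats every other option head-to-head.

Yuki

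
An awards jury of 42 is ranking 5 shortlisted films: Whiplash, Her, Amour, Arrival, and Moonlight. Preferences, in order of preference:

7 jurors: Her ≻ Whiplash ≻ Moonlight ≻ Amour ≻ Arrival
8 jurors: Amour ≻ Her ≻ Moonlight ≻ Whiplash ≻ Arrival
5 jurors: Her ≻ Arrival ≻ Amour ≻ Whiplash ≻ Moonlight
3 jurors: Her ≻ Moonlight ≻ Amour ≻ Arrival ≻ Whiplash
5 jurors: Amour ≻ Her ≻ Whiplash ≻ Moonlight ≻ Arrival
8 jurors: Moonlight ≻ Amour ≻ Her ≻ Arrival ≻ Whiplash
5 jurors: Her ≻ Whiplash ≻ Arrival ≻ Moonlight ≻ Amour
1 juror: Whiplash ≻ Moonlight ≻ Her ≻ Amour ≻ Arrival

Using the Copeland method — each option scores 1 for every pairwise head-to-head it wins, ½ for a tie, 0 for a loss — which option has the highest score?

Her

Whiplash: beats Arrival and Moonlight; loses to Her and Amour → score 2.
Her: beats Whiplash, Arrival, and Moonlight; ties Amour → score 3.5.
Amour: beats Whiplash and Arrival; ties Her; loses to Moonlight → score 2.5.
Arrival: loses to Whiplash, Her, Amour, and Moonlight → score 0.
Moonlight: beats Amour and Arrival; loses to Whiplash and Her → score 2.
Her has the best pairwise record.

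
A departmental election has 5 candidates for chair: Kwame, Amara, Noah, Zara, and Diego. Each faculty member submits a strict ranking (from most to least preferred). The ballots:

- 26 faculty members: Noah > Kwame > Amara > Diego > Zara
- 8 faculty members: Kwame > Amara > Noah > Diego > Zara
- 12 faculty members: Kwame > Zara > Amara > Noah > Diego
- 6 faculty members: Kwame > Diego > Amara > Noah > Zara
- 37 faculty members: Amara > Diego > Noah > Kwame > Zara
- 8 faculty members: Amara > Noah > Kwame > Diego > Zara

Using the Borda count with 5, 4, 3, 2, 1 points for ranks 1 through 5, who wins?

Kwame: 26·4 + 8·5 + 12·5 + 6·5 + 37·2 + 8·3 = 332
Amara: 26·3 + 8·4 + 12·3 + 6·3 + 37·5 + 8·5 = 389
Noah: 26·5 + 8·3 + 12·2 + 6·2 + 37·3 + 8·4 = 333
Zara: 26·1 + 8·1 + 12·4 + 6·1 + 37·1 + 8·1 = 133
Diego: 26·2 + 8·2 + 12·1 + 6·4 + 37·4 + 8·2 = 268
Amara has the highest Borda score (389).

Amara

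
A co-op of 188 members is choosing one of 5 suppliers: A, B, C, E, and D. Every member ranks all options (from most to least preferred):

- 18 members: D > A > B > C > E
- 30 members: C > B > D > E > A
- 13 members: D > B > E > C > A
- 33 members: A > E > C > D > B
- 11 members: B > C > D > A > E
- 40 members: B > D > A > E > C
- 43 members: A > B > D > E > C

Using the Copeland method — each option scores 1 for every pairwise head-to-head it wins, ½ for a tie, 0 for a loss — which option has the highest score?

A: beats C and E; ties B; loses to D → score 2.5.
B: beats C, E, and D; ties A → score 3.5.
C: loses to A, B, E, and D → score 0.
E: beats C; loses to A, B, and D → score 1.
D: beats A, C, and E; loses to B → score 3.
B has the best pairwise record.

B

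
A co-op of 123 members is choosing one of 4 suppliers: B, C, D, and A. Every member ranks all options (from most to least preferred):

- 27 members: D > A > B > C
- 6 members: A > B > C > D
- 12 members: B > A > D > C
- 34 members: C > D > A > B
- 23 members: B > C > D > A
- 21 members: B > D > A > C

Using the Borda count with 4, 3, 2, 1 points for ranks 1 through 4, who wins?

D

B: 27·2 + 6·3 + 12·4 + 34·1 + 23·4 + 21·4 = 330
C: 27·1 + 6·2 + 12·1 + 34·4 + 23·3 + 21·1 = 277
D: 27·4 + 6·1 + 12·2 + 34·3 + 23·2 + 21·3 = 349
A: 27·3 + 6·4 + 12·3 + 34·2 + 23·1 + 21·2 = 274
D has the highest Borda score (349).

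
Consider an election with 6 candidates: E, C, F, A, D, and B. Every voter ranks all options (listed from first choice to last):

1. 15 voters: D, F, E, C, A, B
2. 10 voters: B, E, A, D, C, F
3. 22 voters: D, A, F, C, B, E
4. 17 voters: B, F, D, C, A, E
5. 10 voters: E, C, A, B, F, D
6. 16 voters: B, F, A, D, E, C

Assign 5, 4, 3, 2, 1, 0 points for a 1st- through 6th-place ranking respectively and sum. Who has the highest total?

D

E: 15·3 + 10·4 + 22·0 + 17·0 + 10·5 + 16·1 = 151
C: 15·2 + 10·1 + 22·2 + 17·2 + 10·4 + 16·0 = 158
F: 15·4 + 10·0 + 22·3 + 17·4 + 10·1 + 16·4 = 268
A: 15·1 + 10·3 + 22·4 + 17·1 + 10·3 + 16·3 = 228
D: 15·5 + 10·2 + 22·5 + 17·3 + 10·0 + 16·2 = 288
B: 15·0 + 10·5 + 22·1 + 17·5 + 10·2 + 16·5 = 257
D has the highest Borda score (288).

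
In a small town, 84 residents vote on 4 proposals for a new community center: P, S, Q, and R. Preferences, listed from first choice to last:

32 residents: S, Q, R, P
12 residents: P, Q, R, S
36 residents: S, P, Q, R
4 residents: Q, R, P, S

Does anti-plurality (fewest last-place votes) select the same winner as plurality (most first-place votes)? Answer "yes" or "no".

Anti-plurality — last-place votes: P 32, S 16, Q 0, R 36. Winner: Q.
Plurality — first-place votes: P 12, S 68, Q 4, R 0. Winner: S.
The two methods disagree.

no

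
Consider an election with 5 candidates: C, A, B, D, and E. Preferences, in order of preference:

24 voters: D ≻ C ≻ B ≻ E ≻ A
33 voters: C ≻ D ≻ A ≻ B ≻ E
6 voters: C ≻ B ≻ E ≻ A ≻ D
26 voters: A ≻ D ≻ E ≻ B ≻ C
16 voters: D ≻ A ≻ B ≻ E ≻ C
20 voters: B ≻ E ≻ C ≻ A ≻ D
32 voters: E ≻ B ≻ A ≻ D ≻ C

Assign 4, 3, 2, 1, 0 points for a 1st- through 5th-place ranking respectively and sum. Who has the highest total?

C: 24·3 + 33·4 + 6·4 + 26·0 + 16·0 + 20·2 + 32·0 = 268
A: 24·0 + 33·2 + 6·1 + 26·4 + 16·3 + 20·1 + 32·2 = 308
B: 24·2 + 33·1 + 6·3 + 26·1 + 16·2 + 20·4 + 32·3 = 333
D: 24·4 + 33·3 + 6·0 + 26·3 + 16·4 + 20·0 + 32·1 = 369
E: 24·1 + 33·0 + 6·2 + 26·2 + 16·1 + 20·3 + 32·4 = 292
D has the highest Borda score (369).

D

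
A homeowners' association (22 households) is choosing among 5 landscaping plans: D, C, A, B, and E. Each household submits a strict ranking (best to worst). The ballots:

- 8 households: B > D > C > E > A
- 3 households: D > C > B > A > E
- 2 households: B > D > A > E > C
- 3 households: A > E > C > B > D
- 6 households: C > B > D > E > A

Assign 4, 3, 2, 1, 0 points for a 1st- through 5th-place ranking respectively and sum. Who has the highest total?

B

D: 8·3 + 3·4 + 2·3 + 3·0 + 6·2 = 54
C: 8·2 + 3·3 + 2·0 + 3·2 + 6·4 = 55
A: 8·0 + 3·1 + 2·2 + 3·4 + 6·0 = 19
B: 8·4 + 3·2 + 2·4 + 3·1 + 6·3 = 67
E: 8·1 + 3·0 + 2·1 + 3·3 + 6·1 = 25
B has the highest Borda score (67).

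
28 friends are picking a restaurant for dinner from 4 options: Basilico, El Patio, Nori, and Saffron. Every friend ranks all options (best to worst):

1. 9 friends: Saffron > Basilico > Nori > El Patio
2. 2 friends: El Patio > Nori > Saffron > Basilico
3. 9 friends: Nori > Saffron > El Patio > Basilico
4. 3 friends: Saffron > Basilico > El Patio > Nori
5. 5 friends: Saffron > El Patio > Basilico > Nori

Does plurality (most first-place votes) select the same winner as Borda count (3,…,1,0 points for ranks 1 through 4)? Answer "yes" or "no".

Plurality — first-place votes: Basilico 0, El Patio 2, Nori 9, Saffron 17. Winner: Saffron.
Borda — scores: Basilico 29, El Patio 28, Nori 40, Saffron 71. Winner: Saffron.
The two methods agree.

yes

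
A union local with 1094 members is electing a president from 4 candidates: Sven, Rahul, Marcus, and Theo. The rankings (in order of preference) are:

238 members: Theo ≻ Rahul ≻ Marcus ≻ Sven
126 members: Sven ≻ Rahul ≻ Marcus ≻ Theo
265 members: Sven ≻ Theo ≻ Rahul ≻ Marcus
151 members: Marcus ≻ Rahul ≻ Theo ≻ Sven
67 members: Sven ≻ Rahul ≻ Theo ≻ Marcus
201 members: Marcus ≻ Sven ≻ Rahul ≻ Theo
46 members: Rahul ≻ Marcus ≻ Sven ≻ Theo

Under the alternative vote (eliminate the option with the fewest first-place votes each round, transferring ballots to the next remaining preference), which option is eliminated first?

Round 1: Sven 458, Rahul 46, Marcus 352, Theo 238. Eliminate Rahul.

Rahul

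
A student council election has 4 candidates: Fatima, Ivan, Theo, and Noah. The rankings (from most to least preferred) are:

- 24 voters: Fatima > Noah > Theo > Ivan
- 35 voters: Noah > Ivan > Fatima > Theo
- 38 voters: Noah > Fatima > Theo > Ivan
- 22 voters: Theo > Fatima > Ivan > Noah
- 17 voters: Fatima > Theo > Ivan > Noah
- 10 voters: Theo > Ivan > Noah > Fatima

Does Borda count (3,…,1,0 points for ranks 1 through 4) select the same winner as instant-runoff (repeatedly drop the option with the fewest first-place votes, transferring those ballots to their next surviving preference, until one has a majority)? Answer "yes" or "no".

no

Borda — scores: Fatima 278, Ivan 129, Theo 192, Noah 277. Winner: Fatima.
Instant-runoff — R1 Fatima 41, Ivan 0, Theo 32, Noah 73 (Ivan out); R2 Fatima 41, Theo 32, Noah 73 (Theo out); R3 Fatima 63, Noah 83 (Noah winner). Winner: Noah.
The two methods disagree.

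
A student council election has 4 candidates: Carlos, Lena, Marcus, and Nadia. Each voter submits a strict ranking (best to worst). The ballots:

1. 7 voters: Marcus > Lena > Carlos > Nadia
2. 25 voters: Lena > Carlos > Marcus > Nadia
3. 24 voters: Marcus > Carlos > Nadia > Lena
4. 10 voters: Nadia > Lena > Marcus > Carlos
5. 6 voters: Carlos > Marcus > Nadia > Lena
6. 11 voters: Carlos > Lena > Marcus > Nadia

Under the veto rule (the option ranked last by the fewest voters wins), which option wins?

Marcus

Last-place votes: Carlos 10, Lena 30, Marcus 0, Nadia 43.
Marcus is ranked last by the fewest voters, so Marcus wins.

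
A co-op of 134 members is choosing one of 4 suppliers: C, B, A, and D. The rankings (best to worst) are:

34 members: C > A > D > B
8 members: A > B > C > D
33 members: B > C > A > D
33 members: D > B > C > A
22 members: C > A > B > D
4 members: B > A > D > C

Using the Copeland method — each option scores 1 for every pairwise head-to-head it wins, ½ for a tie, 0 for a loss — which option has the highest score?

B

C: beats A and D; loses to B → score 2.
B: beats C and A; ties D → score 2.5.
A: beats D; loses to C and B → score 1.
D: ties B; loses to C and A → score 0.5.
B has the best pairwise record.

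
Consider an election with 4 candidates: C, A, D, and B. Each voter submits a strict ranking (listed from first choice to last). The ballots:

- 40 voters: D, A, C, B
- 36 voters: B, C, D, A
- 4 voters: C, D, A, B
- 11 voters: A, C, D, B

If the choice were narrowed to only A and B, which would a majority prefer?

A

Voters preferring A to B: 55; preferring B to A: 36.
A wins the head-to-head.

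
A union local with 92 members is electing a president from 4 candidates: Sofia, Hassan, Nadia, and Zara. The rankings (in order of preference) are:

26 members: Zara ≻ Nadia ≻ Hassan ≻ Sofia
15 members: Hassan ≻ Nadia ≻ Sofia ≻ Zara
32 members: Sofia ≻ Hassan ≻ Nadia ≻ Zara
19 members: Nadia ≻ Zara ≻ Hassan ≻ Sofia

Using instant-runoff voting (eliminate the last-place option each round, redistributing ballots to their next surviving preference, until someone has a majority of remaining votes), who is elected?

Round 1: Sofia 32, Hassan 15, Nadia 19, Zara 26. Eliminate Hassan.
Round 2: Sofia 32, Nadia 34, Zara 26. Eliminate Zara.
Round 3: Sofia 32, Nadia 60. Nadia has a majority.

Nadia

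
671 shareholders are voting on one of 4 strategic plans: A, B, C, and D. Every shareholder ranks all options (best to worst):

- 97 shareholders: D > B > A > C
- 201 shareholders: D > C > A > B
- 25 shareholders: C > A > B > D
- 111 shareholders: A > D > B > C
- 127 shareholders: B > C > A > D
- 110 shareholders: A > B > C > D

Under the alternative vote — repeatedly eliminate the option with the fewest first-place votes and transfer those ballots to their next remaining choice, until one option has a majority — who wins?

A

Round 1: A 221, B 127, C 25, D 298. Eliminate C.
Round 2: A 246, B 127, D 298. Eliminate B.
Round 3: A 373, D 298. A has a majority.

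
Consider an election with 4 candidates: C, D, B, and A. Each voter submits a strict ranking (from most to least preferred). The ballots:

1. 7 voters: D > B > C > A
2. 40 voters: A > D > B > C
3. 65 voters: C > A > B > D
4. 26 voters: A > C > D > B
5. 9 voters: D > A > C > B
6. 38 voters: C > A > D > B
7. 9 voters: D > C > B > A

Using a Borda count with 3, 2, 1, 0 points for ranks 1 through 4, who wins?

C: 7·1 + 40·0 + 65·3 + 26·2 + 9·1 + 38·3 + 9·2 = 395
D: 7·3 + 40·2 + 65·0 + 26·1 + 9·3 + 38·1 + 9·3 = 219
B: 7·2 + 40·1 + 65·1 + 26·0 + 9·0 + 38·0 + 9·1 = 128
A: 7·0 + 40·3 + 65·2 + 26·3 + 9·2 + 38·2 + 9·0 = 422
A has the highest Borda score (422).

A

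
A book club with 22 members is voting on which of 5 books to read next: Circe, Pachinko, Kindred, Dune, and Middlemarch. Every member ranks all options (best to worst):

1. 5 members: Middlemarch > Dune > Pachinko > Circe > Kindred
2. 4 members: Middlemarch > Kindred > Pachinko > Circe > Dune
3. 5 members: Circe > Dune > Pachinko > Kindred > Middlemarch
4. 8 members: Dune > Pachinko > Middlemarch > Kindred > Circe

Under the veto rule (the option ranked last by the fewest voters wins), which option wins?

Last-place votes: Circe 8, Pachinko 0, Kindred 5, Dune 4, Middlemarch 5.
Pachinko is ranked last by the fewest voters, so Pachinko wins.

Pachinko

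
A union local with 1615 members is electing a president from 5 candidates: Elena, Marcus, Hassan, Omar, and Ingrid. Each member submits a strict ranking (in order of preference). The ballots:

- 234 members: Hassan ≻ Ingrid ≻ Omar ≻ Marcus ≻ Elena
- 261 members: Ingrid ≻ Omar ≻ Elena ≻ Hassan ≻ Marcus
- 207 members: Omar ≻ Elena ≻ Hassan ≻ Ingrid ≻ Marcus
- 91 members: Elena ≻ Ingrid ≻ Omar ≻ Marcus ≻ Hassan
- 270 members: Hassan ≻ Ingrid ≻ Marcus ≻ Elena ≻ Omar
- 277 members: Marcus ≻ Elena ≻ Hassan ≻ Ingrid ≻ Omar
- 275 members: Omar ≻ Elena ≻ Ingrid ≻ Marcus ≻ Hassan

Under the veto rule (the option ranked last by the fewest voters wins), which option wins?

Last-place votes: Elena 234, Marcus 468, Hassan 366, Omar 547, Ingrid 0.
Ingrid is ranked last by the fewest voters, so Ingrid wins.

Ingrid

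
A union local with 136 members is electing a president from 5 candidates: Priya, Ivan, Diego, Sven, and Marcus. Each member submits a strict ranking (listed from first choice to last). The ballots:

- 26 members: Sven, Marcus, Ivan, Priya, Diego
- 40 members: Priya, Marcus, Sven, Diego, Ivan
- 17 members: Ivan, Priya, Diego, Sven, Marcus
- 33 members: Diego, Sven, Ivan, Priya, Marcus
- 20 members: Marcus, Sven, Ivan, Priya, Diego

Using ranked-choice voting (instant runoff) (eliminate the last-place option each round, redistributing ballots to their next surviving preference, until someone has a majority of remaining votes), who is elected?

Sven

Round 1: Priya 40, Ivan 17, Diego 33, Sven 26, Marcus 20. Eliminate Ivan.
Round 2: Priya 57, Diego 33, Sven 26, Marcus 20. Eliminate Marcus.
Round 3: Priya 57, Diego 33, Sven 46. Eliminate Diego.
Round 4: Priya 57, Sven 79. Sven has a majority.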